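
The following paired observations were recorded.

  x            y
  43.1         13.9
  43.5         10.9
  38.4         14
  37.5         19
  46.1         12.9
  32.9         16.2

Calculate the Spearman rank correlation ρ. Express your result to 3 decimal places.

-0.886

Rank x: 4, 5, 3, 2, 6, 1
Rank y: 3, 1, 4, 6, 2, 5
d = rank(x) − rank(y): 1, 4, -1, -4, 4, -4; Σd² = 66
ρ = 1 − 6Σd² / [n(n²−1)] = 1 − 6×66 / (6×35) = 1 − 396/210 ≈ -0.886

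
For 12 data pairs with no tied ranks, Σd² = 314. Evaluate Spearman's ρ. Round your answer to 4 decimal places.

-0.0979

ρ = 1 − 6Σd² / [n(n²−1)] = 1 − 6×314 / (12×143)
  = 1 − 1884/1716 = 1 − 1.09790 ≈ -0.0979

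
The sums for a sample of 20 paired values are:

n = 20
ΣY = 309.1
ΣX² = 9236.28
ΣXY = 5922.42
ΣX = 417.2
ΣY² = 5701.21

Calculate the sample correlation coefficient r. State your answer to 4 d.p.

-0.7483

r = (nΣXY − ΣXΣY) / √[(nΣX² − (ΣX)²)(nΣY² − (ΣY)²)]
Numerator: 20×5922.42 − 417.2×309.1 = -10508.12
Denominator: √[(184725.6 − 174055.84)(114024.2 − 95542.81)] = √[10669.76 × 18481.39] = 14042.5067
r = -10508.12 / 14042.5067 ≈ -0.7483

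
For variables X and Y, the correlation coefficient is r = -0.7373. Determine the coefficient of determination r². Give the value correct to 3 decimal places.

0.544

r² = (-0.7373)² = 0.544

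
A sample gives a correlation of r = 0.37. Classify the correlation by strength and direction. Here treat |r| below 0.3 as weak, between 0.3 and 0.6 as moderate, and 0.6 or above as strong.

moderate positive

r = 0.37 > 0 so the relationship is positive.
|r| = 0.37, which falls in the moderate range.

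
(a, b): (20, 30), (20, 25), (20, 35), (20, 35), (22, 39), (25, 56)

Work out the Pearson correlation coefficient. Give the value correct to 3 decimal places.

0.934

n = 6, Σa = 127, Σb = 220, Σa² = 2709, Σb² = 8632, Σab = 4758
nΣab − ΣaΣb = 28548 − 27940 = 608
nΣa² − (Σa)² = 16254 − 16129 = 125; nΣb² − (Σb)² = 51792 − 48400 = 3392
r = 608 / √(125 × 3392) = 608 / 651.1528 ≈ 0.934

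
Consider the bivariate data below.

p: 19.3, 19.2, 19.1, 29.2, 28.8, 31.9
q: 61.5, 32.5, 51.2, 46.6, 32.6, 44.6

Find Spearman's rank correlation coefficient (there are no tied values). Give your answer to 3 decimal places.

-0.143

Rank p: 3, 2, 1, 5, 4, 6
Rank q: 6, 1, 5, 4, 2, 3
d = rank(p) − rank(q): -3, 1, -4, 1, 2, 3; Σd² = 40
ρ = 1 − 6Σd² / [n(n²−1)] = 1 − 6×40 / (6×35) = 1 − 240/210 ≈ -0.143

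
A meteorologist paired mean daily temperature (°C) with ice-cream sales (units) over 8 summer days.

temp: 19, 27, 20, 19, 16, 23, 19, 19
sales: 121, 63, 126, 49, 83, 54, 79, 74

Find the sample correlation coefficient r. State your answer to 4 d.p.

-0.3207

n = 8, Σx = 162, Σy = 649, Σx² = 3358, Σy² = 58409, Σxy = 12928
nΣxy − ΣxΣy = 103424 − 105138 = -1714
nΣx² − (Σx)² = 26864 − 26244 = 620; nΣy² − (Σy)² = 467272 − 421201 = 46071
r = -1714 / √(620 × 46071) = -1714 / 5344.5318 ≈ -0.3207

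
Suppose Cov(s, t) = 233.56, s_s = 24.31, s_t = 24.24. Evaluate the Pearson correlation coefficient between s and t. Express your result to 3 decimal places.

r = Cov(s,t) / (s_s · s_t) = 233.56 / (24.31 × 24.24)
  = 233.56 / 589.2744 ≈ 0.396

0.396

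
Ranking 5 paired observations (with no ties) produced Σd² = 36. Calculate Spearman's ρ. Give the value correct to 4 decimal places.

-0.8000

ρ = 1 − 6Σd² / [n(n²−1)] = 1 − 6×36 / (5×24)
  = 1 − 216/120 = 1 − 1.80000 ≈ -0.8000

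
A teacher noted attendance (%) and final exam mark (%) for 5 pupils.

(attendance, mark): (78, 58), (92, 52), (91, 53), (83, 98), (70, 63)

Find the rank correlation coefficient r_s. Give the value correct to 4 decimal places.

Rank attendance: 2, 5, 4, 3, 1
Rank mark: 3, 1, 2, 5, 4
d = rank(attendance) − rank(mark): -1, 4, 2, -2, -3; Σd² = 34
ρ = 1 − 6Σd² / [n(n²−1)] = 1 − 6×34 / (5×24) = 1 − 204/120 ≈ -0.7000

-0.7000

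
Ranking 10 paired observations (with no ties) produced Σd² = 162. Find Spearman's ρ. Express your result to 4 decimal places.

0.0182

ρ = 1 − 6Σd² / [n(n²−1)] = 1 − 6×162 / (10×99)
  = 1 − 972/990 = 1 − 0.98182 ≈ 0.0182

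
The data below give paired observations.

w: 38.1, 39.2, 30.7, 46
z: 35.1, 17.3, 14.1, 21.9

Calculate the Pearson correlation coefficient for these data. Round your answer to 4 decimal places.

0.3014

n = 4, Σw = 154, Σz = 88.4, Σw² = 6046.74, Σz² = 2209.72, Σwz = 3455.74
nΣwz − ΣwΣz = 13822.96 − 13613.6 = 209.36
nΣw² − (Σw)² = 24186.96 − 23716 = 470.96; nΣz² − (Σz)² = 8838.88 − 7814.56 = 1024.32
r = 209.36 / √(470.96 × 1024.32) = 209.36 / 694.5601 ≈ 0.3014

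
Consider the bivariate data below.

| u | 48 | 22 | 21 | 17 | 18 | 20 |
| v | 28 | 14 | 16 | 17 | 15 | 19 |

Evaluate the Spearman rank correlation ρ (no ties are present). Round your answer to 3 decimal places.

Rank u: 6, 5, 4, 1, 2, 3
Rank v: 6, 1, 3, 4, 2, 5
d = rank(u) − rank(v): 0, 4, 1, -3, 0, -2; Σd² = 30
ρ = 1 − 6Σd² / [n(n²−1)] = 1 − 6×30 / (6×35) = 1 − 180/210 ≈ 0.143

0.143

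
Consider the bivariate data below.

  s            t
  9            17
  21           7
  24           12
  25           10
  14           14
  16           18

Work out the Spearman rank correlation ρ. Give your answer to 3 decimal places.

Rank s: 1, 4, 5, 6, 2, 3
Rank t: 5, 1, 3, 2, 4, 6
d = rank(s) − rank(t): -4, 3, 2, 4, -2, -3; Σd² = 58
ρ = 1 − 6Σd² / [n(n²−1)] = 1 − 6×58 / (6×35) = 1 − 348/210 ≈ -0.657

-0.657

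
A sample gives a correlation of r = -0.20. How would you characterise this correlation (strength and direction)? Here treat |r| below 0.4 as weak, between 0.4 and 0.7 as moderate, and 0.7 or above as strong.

r = -0.20 < 0 so the relationship is negative.
|r| = 0.20, which falls in the weak range.

weak negative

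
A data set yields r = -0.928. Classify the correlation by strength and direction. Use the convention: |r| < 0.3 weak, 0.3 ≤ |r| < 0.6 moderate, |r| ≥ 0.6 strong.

r = -0.928 < 0 so the relationship is negative.
|r| = 0.928, which falls in the strong range.

strong negative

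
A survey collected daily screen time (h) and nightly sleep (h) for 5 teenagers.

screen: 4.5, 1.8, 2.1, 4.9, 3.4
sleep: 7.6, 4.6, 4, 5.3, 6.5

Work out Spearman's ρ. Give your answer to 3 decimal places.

0.600

Rank screen: 4, 1, 2, 5, 3
Rank sleep: 5, 2, 1, 3, 4
d = rank(screen) − rank(sleep): -1, -1, 1, 2, -1; Σd² = 8
ρ = 1 − 6Σd² / [n(n²−1)] = 1 − 6×8 / (5×24) = 1 − 48/120 ≈ 0.600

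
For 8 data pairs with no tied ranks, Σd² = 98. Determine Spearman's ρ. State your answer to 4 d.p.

-0.1667

ρ = 1 − 6Σd² / [n(n²−1)] = 1 − 6×98 / (8×63)
  = 1 − 588/504 = 1 − 1.16667 ≈ -0.1667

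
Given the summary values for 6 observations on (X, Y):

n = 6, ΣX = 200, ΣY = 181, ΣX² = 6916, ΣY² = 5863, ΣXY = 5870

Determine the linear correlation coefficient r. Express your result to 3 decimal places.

-0.515

r = (nΣXY − ΣXΣY) / √[(nΣX² − (ΣX)²)(nΣY² − (ΣY)²)]
Numerator: 6×5870 − 200×181 = -980
Denominator: √[(41496 − 40000)(35178 − 32761)] = √[1496 × 2417] = 1901.5341
r = -980 / 1901.5341 ≈ -0.515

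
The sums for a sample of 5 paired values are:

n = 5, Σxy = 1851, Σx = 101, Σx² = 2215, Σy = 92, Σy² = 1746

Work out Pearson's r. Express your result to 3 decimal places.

-0.077

r = (nΣxy − ΣxΣy) / √[(nΣx² − (Σx)²)(nΣy² − (Σy)²)]
Numerator: 5×1851 − 101×92 = -37
Denominator: √[(11075 − 10201)(8730 − 8464)] = √[874 × 266] = 482.1659
r = -37 / 482.1659 ≈ -0.077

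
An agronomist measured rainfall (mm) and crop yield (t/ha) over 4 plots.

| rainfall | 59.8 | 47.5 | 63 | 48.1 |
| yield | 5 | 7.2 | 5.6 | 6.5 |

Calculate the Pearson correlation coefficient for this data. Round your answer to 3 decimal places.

n = 4, Σx = 218.4, Σy = 24.3, Σx² = 12114.9, Σy² = 150.45, Σxy = 1306.45
nΣxy − ΣxΣy = 5225.8 − 5307.12 = -81.32
nΣx² − (Σx)² = 48459.6 − 47698.56 = 761.04; nΣy² − (Σy)² = 601.8 − 590.49 = 11.31
r = -81.32 / √(761.04 × 11.31) = -81.32 / 92.7759 ≈ -0.877

-0.877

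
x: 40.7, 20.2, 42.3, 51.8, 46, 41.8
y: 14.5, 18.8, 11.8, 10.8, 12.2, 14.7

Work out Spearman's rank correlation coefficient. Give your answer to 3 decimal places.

Rank x: 2, 1, 4, 6, 5, 3
Rank y: 4, 6, 2, 1, 3, 5
d = rank(x) − rank(y): -2, -5, 2, 5, 2, -2; Σd² = 66
ρ = 1 − 6Σd² / [n(n²−1)] = 1 − 6×66 / (6×35) = 1 − 396/210 ≈ -0.886

-0.886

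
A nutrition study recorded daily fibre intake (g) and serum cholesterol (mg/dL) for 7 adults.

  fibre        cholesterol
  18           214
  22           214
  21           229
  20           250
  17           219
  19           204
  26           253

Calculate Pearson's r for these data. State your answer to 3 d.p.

n = 7, Σx = 143, Σy = 1583, Σx² = 2975, Σy² = 360119, Σxy = 32546
nΣxy − ΣxΣy = 227822 − 226369 = 1453
nΣx² − (Σx)² = 20825 − 20449 = 376; nΣy² − (Σy)² = 2520833 − 2505889 = 14944
r = 1453 / √(376 × 14944) = 1453 / 2370.4312 ≈ 0.613

0.613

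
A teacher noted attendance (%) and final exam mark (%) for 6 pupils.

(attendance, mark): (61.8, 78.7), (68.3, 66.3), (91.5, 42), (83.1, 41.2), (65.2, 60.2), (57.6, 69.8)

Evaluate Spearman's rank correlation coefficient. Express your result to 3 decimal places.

-0.829

Rank attendance: 2, 4, 6, 5, 3, 1
Rank mark: 6, 4, 2, 1, 3, 5
d = rank(attendance) − rank(mark): -4, 0, 4, 4, 0, -4; Σd² = 64
ρ = 1 − 6Σd² / [n(n²−1)] = 1 − 6×64 / (6×35) = 1 − 384/210 ≈ -0.829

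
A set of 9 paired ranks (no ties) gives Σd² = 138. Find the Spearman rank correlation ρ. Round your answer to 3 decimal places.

-0.150

ρ = 1 − 6Σd² / [n(n²−1)] = 1 − 6×138 / (9×80)
  = 1 − 828/720 = 1 − 1.1500 ≈ -0.150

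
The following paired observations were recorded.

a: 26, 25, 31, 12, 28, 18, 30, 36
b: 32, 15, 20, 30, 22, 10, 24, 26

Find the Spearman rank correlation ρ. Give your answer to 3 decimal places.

0.095

Rank a: 4, 3, 7, 1, 5, 2, 6, 8
Rank b: 8, 2, 3, 7, 4, 1, 5, 6
d = rank(a) − rank(b): -4, 1, 4, -6, 1, 1, 1, 2; Σd² = 76
ρ = 1 − 6Σd² / [n(n²−1)] = 1 − 6×76 / (8×63) = 1 − 456/504 ≈ 0.095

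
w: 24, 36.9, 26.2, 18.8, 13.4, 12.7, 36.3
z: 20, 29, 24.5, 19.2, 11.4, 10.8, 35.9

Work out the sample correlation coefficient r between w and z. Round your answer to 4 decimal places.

0.9617

n = 7, Σw = 168.3, Σz = 150.8, Σw² = 4636.03, Σz² = 3745.3, Σwz = 4146.05
nΣwz − ΣwΣz = 29022.35 − 25379.64 = 3642.71
nΣw² − (Σw)² = 32452.21 − 28324.89 = 4127.32; nΣz² − (Σz)² = 26217.1 − 22740.64 = 3476.46
r = 3642.71 / √(4127.32 × 3476.46) = 3642.71 / 3787.9365 ≈ 0.9617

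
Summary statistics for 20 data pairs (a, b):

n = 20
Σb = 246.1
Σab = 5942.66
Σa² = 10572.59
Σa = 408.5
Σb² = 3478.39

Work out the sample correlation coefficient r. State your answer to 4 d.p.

r = (nΣab − ΣaΣb) / √[(nΣa² − (Σa)²)(nΣb² − (Σb)²)]
Numerator: 20×5942.66 − 408.5×246.1 = 18321.35
Denominator: √[(211451.8 − 166872.25)(69567.8 − 60565.21)] = √[44579.55 × 9002.59] = 20033.2576
r = 18321.35 / 20033.2576 ≈ 0.9145

0.9145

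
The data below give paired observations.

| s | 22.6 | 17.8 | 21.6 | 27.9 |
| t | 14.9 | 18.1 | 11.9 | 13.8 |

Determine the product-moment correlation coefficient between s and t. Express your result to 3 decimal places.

-0.564

n = 4, Σs = 89.9, Σt = 58.7, Σs² = 2072.57, Σt² = 881.67, Σst = 1300.98
nΣst − ΣsΣt = 5203.92 − 5277.13 = -73.21
nΣs² − (Σs)² = 8290.28 − 8082.01 = 208.27; nΣt² − (Σt)² = 3526.68 − 3445.69 = 80.99
r = -73.21 / √(208.27 × 80.99) = -73.21 / 129.8760 ≈ -0.564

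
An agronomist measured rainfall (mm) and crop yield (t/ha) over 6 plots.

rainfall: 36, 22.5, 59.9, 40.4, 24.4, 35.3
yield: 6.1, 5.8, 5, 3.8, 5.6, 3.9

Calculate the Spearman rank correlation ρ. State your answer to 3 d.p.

Rank rainfall: 4, 1, 6, 5, 2, 3
Rank yield: 6, 5, 3, 1, 4, 2
d = rank(rainfall) − rank(yield): -2, -4, 3, 4, -2, 1; Σd² = 50
ρ = 1 − 6Σd² / [n(n²−1)] = 1 − 6×50 / (6×35) = 1 − 300/210 ≈ -0.429

-0.429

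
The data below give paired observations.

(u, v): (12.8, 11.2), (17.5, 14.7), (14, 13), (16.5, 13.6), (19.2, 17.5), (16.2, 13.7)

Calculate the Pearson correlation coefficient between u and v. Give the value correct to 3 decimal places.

n = 6, Σu = 96.2, Σv = 83.7, Σu² = 1569.42, Σv² = 1189.43, Σuv = 1364.95
nΣuv − ΣuΣv = 8189.7 − 8051.94 = 137.76
nΣu² − (Σu)² = 9416.52 − 9254.44 = 162.08; nΣv² − (Σv)² = 7136.58 − 7005.69 = 130.89
r = 137.76 / √(162.08 × 130.89) = 137.76 / 145.6525 ≈ 0.946

0.946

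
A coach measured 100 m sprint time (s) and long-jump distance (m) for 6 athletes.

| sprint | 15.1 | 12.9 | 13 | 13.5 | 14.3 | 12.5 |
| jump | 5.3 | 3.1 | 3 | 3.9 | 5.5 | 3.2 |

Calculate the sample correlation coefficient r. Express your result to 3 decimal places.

n = 6, Σx = 81.3, Σy = 24, Σx² = 1106.41, Σy² = 102.4, Σxy = 330.32
nΣxy − ΣxΣy = 1981.92 − 1951.2 = 30.72
nΣx² − (Σx)² = 6638.46 − 6609.69 = 28.77; nΣy² − (Σy)² = 614.4 − 576 = 38.4
r = 30.72 / √(28.77 × 38.4) = 30.72 / 33.2381 ≈ 0.924

0.924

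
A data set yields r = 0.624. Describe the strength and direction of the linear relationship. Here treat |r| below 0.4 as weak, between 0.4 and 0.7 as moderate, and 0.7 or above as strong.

r = 0.624 > 0 so the relationship is positive.
|r| = 0.624, which falls in the moderate range.

moderate positive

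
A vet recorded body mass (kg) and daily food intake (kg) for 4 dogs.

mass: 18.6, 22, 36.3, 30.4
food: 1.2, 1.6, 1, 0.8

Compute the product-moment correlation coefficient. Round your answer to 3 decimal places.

n = 4, Σx = 107.3, Σy = 4.6, Σx² = 3071.81, Σy² = 5.64, Σxy = 118.14
nΣxy − ΣxΣy = 472.56 − 493.58 = -21.02
nΣx² − (Σx)² = 12287.24 − 11513.29 = 773.95; nΣy² − (Σy)² = 22.56 − 21.16 = 1.4
r = -21.02 / √(773.95 × 1.4) = -21.02 / 32.9170 ≈ -0.639

-0.639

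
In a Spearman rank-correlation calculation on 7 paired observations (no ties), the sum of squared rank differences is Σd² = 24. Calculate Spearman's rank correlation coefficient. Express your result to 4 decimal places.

0.5714

ρ = 1 − 6Σd² / [n(n²−1)] = 1 − 6×24 / (7×48)
  = 1 − 144/336 = 1 − 0.42857 ≈ 0.5714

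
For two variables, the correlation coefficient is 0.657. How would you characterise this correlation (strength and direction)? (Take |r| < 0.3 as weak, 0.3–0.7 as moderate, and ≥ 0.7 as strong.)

moderate positive

r = 0.657 > 0 so the relationship is positive.
|r| = 0.657, which falls in the moderate range.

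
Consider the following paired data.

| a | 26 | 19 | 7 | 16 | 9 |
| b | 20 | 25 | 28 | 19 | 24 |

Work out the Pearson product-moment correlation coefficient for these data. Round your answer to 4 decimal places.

n = 5, Σa = 77, Σb = 116, Σa² = 1423, Σb² = 2746, Σab = 1711
nΣab − ΣaΣb = 8555 − 8932 = -377
nΣa² − (Σa)² = 7115 − 5929 = 1186; nΣb² − (Σb)² = 13730 − 13456 = 274
r = -377 / √(1186 × 274) = -377 / 570.0561 ≈ -0.6613

-0.6613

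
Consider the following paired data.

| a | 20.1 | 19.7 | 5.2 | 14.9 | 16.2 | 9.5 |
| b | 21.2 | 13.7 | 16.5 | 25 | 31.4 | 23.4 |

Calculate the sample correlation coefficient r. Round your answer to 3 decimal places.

n = 6, Σa = 85.6, Σb = 131.2, Σa² = 1393.84, Σb² = 3067.9, Σab = 1885.29
nΣab − ΣaΣb = 11311.74 − 11230.72 = 81.02
nΣa² − (Σa)² = 8363.04 − 7327.36 = 1035.68; nΣb² − (Σb)² = 18407.4 − 17213.44 = 1193.96
r = 81.02 / √(1035.68 × 1193.96) = 81.02 / 1112.0074 ≈ 0.073

0.073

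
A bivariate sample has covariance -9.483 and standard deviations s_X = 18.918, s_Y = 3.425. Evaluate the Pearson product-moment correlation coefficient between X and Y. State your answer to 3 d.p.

r = Cov(X,Y) / (s_X · s_Y) = -9.483 / (18.918 × 3.425)
  = -9.483 / 64.7941 ≈ -0.146

-0.146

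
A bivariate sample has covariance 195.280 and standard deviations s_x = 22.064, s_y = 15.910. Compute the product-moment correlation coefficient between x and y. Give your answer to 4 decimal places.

r = Cov(x,y) / (s_x · s_y) = 195.280 / (22.064 × 15.910)
  = 195.280 / 351.0382 ≈ 0.5563

0.5563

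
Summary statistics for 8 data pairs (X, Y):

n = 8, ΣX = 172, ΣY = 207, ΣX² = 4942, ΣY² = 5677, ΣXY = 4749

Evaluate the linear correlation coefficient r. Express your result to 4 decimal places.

r = (nΣXY − ΣXΣY) / √[(nΣX² − (ΣX)²)(nΣY² − (ΣY)²)]
Numerator: 8×4749 − 172×207 = 2388
Denominator: √[(39536 − 29584)(45416 − 42849)] = √[9952 × 2567] = 5054.3827
r = 2388 / 5054.3827 ≈ 0.4725

0.4725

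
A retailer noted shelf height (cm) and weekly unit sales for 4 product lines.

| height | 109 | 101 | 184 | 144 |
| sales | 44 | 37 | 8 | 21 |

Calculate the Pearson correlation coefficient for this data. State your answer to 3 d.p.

-0.960

n = 4, Σx = 538, Σy = 110, Σx² = 76674, Σy² = 3810, Σxy = 13029
nΣxy − ΣxΣy = 52116 − 59180 = -7064
nΣx² − (Σx)² = 306696 − 289444 = 17252; nΣy² − (Σy)² = 15240 − 12100 = 3140
r = -7064 / √(17252 × 3140) = -7064 / 7360.1141 ≈ -0.960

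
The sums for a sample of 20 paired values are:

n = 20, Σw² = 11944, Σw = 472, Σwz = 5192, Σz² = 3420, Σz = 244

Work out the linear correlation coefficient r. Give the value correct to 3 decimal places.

r = (nΣwz − ΣwΣz) / √[(nΣw² − (Σw)²)(nΣz² − (Σz)²)]
Numerator: 20×5192 − 472×244 = -11328
Denominator: √[(238880 − 222784)(68400 − 59536)] = √[16096 × 8864] = 11944.6617
r = -11328 / 11944.6617 ≈ -0.948

-0.948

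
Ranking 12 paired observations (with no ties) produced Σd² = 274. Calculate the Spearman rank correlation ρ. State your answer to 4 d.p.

0.0420

ρ = 1 − 6Σd² / [n(n²−1)] = 1 − 6×274 / (12×143)
  = 1 − 1644/1716 = 1 − 0.95804 ≈ 0.0420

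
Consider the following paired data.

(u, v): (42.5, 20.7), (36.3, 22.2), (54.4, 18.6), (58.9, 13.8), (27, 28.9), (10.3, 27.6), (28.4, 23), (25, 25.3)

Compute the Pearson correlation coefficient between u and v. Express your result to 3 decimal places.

n = 8, Σu = 282.8, Σv = 180.1, Σu² = 11819.16, Σv² = 4223.79, Σuv = 5860.55
nΣuv − ΣuΣv = 46884.4 − 50932.28 = -4047.88
nΣu² − (Σu)² = 94553.28 − 79975.84 = 14577.44; nΣv² − (Σv)² = 33790.32 − 32436.01 = 1354.31
r = -4047.88 / √(14577.44 × 1354.31) = -4047.88 / 4443.2390 ≈ -0.911

-0.911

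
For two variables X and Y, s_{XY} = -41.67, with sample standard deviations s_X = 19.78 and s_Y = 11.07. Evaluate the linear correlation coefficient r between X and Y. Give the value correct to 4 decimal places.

-0.1903

r = Cov(X,Y) / (s_X · s_Y) = -41.67 / (19.78 × 11.07)
  = -41.67 / 218.9646 ≈ -0.1903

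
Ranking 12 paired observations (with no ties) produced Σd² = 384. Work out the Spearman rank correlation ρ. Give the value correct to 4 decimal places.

-0.3427

ρ = 1 − 6Σd² / [n(n²−1)] = 1 − 6×384 / (12×143)
  = 1 − 2304/1716 = 1 − 1.34266 ≈ -0.3427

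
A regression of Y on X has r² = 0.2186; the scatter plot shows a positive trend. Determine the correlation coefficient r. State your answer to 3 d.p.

|r| = √0.2186 = 0.468
The association is positive, so r = 0.468.

0.468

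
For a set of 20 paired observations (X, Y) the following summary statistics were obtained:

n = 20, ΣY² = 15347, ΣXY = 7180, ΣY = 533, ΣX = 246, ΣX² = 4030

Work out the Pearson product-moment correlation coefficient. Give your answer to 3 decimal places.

r = (nΣXY − ΣXΣY) / √[(nΣX² − (ΣX)²)(nΣY² − (ΣY)²)]
Numerator: 20×7180 − 246×533 = 12482
Denominator: √[(80600 − 60516)(306940 − 284089)] = √[20084 × 22851] = 21422.8729
r = 12482 / 21422.8729 ≈ 0.583

0.583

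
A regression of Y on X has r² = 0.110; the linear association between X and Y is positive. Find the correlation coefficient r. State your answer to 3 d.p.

|r| = √0.110 = 0.332
The association is positive, so r = 0.332.

0.332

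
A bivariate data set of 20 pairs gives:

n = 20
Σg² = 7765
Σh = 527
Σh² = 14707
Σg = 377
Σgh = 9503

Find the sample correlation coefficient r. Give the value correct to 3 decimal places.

r = (nΣgh − ΣgΣh) / √[(nΣg² − (Σg)²)(nΣh² − (Σh)²)]
Numerator: 20×9503 − 377×527 = -8619
Denominator: √[(155300 − 142129)(294140 − 277729)] = √[13171 × 16411] = 14702.0162
r = -8619 / 14702.0162 ≈ -0.586

-0.586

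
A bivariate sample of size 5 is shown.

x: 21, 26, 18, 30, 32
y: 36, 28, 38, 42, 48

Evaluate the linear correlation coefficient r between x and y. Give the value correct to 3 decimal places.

n = 5, Σx = 127, Σy = 192, Σx² = 3365, Σy² = 7592, Σxy = 4964
nΣxy − ΣxΣy = 24820 − 24384 = 436
nΣx² − (Σx)² = 16825 − 16129 = 696; nΣy² − (Σy)² = 37960 − 36864 = 1096
r = 436 / √(696 × 1096) = 436 / 873.3934 ≈ 0.499

0.499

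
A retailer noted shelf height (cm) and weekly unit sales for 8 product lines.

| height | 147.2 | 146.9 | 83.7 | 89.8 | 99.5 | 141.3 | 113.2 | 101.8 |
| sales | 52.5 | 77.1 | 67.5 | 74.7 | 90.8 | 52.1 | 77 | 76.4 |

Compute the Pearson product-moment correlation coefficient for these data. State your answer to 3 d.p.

n = 8, Σx = 923.4, Σy = 568.1, Σx² = 111360.6, Σy² = 41562.01, Σxy = 64302.05
nΣxy − ΣxΣy = 514416.4 − 524583.54 = -10167.14
nΣx² − (Σx)² = 890884.8 − 852667.56 = 38217.24; nΣy² − (Σy)² = 332496.08 − 322737.61 = 9758.47
r = -10167.14 / √(38217.24 × 9758.47) = -10167.14 / 19311.7009 ≈ -0.526

-0.526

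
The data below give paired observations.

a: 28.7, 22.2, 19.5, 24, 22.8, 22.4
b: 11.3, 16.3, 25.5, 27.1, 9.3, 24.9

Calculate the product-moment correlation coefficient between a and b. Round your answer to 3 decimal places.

-0.490

n = 6, Σa = 139.6, Σb = 114.4, Σa² = 3294.38, Σb² = 2484.54, Σab = 2603.62
nΣab − ΣaΣb = 15621.72 − 15970.24 = -348.52
nΣa² − (Σa)² = 19766.28 − 19488.16 = 278.12; nΣb² − (Σb)² = 14907.24 − 13087.36 = 1819.88
r = -348.52 / √(278.12 × 1819.88) = -348.52 / 711.4387 ≈ -0.490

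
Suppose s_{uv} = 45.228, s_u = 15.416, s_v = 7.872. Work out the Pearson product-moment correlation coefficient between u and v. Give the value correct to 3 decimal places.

r = Cov(u,v) / (s_u · s_v) = 45.228 / (15.416 × 7.872)
  = 45.228 / 121.3548 ≈ 0.373

0.373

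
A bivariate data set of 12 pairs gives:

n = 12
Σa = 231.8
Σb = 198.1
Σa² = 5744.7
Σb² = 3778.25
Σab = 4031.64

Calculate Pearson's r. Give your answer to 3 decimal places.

0.256

r = (nΣab − ΣaΣb) / √[(nΣa² − (Σa)²)(nΣb² − (Σb)²)]
Numerator: 12×4031.64 − 231.8×198.1 = 2460.1
Denominator: √[(68936.4 − 53731.24)(45339 − 39243.61)] = √[15205.16 × 6095.39] = 9627.1169
r = 2460.1 / 9627.1169 ≈ 0.256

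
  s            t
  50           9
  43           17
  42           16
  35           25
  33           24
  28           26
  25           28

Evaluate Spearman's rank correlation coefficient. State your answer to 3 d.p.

-0.929

Rank s: 7, 6, 5, 4, 3, 2, 1
Rank t: 1, 3, 2, 5, 4, 6, 7
d = rank(s) − rank(t): 6, 3, 3, -1, -1, -4, -6; Σd² = 108
ρ = 1 − 6Σd² / [n(n²−1)] = 1 − 6×108 / (7×48) = 1 − 648/336 ≈ -0.929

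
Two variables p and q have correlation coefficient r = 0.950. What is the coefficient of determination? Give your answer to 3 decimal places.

r² = (0.950)² = 0.903

0.903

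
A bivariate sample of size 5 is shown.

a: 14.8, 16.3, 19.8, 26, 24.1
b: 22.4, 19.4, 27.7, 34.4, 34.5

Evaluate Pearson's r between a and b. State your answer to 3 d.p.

n = 5, Σa = 101, Σb = 138.4, Σa² = 2133.58, Σb² = 4019.02, Σab = 2922.05
nΣab − ΣaΣb = 14610.25 − 13978.4 = 631.85
nΣa² − (Σa)² = 10667.9 − 10201 = 466.9; nΣb² − (Σb)² = 20095.1 − 19154.56 = 940.54
r = 631.85 / √(466.9 × 940.54) = 631.85 / 662.6750 ≈ 0.953

0.953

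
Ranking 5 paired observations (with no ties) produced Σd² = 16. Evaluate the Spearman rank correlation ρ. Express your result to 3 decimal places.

0.200

ρ = 1 − 6Σd² / [n(n²−1)] = 1 − 6×16 / (5×24)
  = 1 − 96/120 = 1 − 0.8000 ≈ 0.200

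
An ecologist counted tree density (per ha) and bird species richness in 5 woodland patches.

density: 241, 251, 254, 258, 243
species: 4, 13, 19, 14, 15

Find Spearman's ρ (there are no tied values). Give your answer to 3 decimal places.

Rank density: 1, 3, 4, 5, 2
Rank species: 1, 2, 5, 3, 4
d = rank(density) − rank(species): 0, 1, -1, 2, -2; Σd² = 10
ρ = 1 − 6Σd² / [n(n²−1)] = 1 − 6×10 / (5×24) = 1 − 60/120 ≈ 0.500

0.500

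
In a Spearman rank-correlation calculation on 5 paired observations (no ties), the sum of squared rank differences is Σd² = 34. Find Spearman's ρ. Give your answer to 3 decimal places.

-0.700

ρ = 1 − 6Σd² / [n(n²−1)] = 1 − 6×34 / (5×24)
  = 1 − 204/120 = 1 − 1.7000 ≈ -0.700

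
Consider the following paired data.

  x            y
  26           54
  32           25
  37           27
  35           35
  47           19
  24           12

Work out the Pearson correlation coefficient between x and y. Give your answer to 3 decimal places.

n = 6, Σx = 201, Σy = 172, Σx² = 7079, Σy² = 6000, Σxy = 5609
nΣxy − ΣxΣy = 33654 − 34572 = -918
nΣx² − (Σx)² = 42474 − 40401 = 2073; nΣy² − (Σy)² = 36000 − 29584 = 6416
r = -918 / √(2073 × 6416) = -918 / 3646.9670 ≈ -0.252

-0.252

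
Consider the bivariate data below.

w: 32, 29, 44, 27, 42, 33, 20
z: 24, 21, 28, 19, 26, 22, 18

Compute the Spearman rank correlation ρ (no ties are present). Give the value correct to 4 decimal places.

Rank w: 4, 3, 7, 2, 6, 5, 1
Rank z: 5, 3, 7, 2, 6, 4, 1
d = rank(w) − rank(z): -1, 0, 0, 0, 0, 1, 0; Σd² = 2
ρ = 1 − 6Σd² / [n(n²−1)] = 1 − 6×2 / (7×48) = 1 − 12/336 ≈ 0.9643

0.9643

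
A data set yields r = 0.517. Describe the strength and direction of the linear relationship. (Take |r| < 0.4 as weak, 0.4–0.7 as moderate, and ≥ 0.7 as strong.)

moderate positive

r = 0.517 > 0 so the relationship is positive.
|r| = 0.517, which falls in the moderate range.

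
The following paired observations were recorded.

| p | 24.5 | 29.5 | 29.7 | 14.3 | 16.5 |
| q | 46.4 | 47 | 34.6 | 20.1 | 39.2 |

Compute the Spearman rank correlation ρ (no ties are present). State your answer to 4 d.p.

Rank p: 3, 4, 5, 1, 2
Rank q: 4, 5, 2, 1, 3
d = rank(p) − rank(q): -1, -1, 3, 0, -1; Σd² = 12
ρ = 1 − 6Σd² / [n(n²−1)] = 1 − 6×12 / (5×24) = 1 − 72/120 ≈ 0.4000

0.4000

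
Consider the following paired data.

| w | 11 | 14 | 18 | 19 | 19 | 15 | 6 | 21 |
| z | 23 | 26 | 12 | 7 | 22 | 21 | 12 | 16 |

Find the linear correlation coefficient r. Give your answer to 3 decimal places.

n = 8, Σw = 123, Σz = 139, Σw² = 2065, Σz² = 2723, Σwz = 2107
nΣwz − ΣwΣz = 16856 − 17097 = -241
nΣw² − (Σw)² = 16520 − 15129 = 1391; nΣz² − (Σz)² = 21784 − 19321 = 2463
r = -241 / √(1391 × 2463) = -241 / 1850.9546 ≈ -0.130

-0.130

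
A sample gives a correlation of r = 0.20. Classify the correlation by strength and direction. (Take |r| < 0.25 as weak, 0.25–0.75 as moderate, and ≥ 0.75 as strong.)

weak positive

r = 0.20 > 0 so the relationship is positive.
|r| = 0.20, which falls in the weak range.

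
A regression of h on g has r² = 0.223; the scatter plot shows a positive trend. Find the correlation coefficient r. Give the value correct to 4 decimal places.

|r| = √0.223 = 0.4722
The association is positive, so r = 0.4722.

0.4722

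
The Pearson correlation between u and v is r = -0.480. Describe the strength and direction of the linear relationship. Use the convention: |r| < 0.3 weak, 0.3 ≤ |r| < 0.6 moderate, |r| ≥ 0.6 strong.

r = -0.480 < 0 so the relationship is negative.
|r| = 0.480, which falls in the moderate range.

moderate negative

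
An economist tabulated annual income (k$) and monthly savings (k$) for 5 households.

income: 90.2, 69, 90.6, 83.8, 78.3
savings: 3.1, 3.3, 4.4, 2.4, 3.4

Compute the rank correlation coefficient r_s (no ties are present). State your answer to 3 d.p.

Rank income: 4, 1, 5, 3, 2
Rank savings: 2, 3, 5, 1, 4
d = rank(income) − rank(savings): 2, -2, 0, 2, -2; Σd² = 16
ρ = 1 − 6Σd² / [n(n²−1)] = 1 − 6×16 / (5×24) = 1 − 96/120 ≈ 0.200

0.200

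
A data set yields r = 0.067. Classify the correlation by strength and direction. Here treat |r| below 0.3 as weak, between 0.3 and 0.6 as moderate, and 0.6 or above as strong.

weak positive

r = 0.067 > 0 so the relationship is positive.
|r| = 0.067, which falls in the weak range.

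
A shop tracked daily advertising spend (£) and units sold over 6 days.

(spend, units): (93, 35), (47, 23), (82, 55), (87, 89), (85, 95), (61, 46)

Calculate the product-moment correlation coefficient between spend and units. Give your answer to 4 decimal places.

0.5620

n = 6, Σx = 455, Σy = 343, Σx² = 36097, Σy² = 23841, Σxy = 27470
nΣxy − ΣxΣy = 164820 − 156065 = 8755
nΣx² − (Σx)² = 216582 − 207025 = 9557; nΣy² − (Σy)² = 143046 − 117649 = 25397
r = 8755 / √(9557 × 25397) = 8755 / 15579.4457 ≈ 0.5620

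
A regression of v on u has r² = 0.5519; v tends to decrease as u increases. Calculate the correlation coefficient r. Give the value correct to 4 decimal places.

-0.7429

|r| = √0.5519 = 0.7429
The association is negative, so r = −0.7429.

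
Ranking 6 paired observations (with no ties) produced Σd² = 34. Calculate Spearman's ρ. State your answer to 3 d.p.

ρ = 1 − 6Σd² / [n(n²−1)] = 1 − 6×34 / (6×35)
  = 1 − 204/210 = 1 − 0.9714 ≈ 0.029

0.029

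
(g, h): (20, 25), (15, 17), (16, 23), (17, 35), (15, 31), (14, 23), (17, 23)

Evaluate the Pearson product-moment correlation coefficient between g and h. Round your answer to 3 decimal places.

0.191

n = 7, Σg = 114, Σh = 177, Σg² = 1880, Σh² = 4687, Σgh = 2896
nΣgh − ΣgΣh = 20272 − 20178 = 94
nΣg² − (Σg)² = 13160 − 12996 = 164; nΣh² − (Σh)² = 32809 − 31329 = 1480
r = 94 / √(164 × 1480) = 94 / 492.6662 ≈ 0.191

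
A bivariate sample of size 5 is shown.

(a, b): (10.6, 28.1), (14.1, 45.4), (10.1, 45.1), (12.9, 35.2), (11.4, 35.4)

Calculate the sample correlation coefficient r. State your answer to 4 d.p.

0.3028

n = 5, Σa = 59.1, Σb = 189.2, Σa² = 709.55, Σb² = 7376.98, Σab = 2251.15
nΣab − ΣaΣb = 11255.75 − 11181.72 = 74.03
nΣa² − (Σa)² = 3547.75 − 3492.81 = 54.94; nΣb² − (Σb)² = 36884.9 − 35796.64 = 1088.26
r = 74.03 / √(54.94 × 1088.26) = 74.03 / 244.5179 ≈ 0.3028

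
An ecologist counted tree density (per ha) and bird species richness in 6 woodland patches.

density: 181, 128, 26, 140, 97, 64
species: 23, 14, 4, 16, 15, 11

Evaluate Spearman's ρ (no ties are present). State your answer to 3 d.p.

0.943

Rank density: 6, 4, 1, 5, 3, 2
Rank species: 6, 3, 1, 5, 4, 2
d = rank(density) − rank(species): 0, 1, 0, 0, -1, 0; Σd² = 2
ρ = 1 − 6Σd² / [n(n²−1)] = 1 − 6×2 / (6×35) = 1 − 12/210 ≈ 0.943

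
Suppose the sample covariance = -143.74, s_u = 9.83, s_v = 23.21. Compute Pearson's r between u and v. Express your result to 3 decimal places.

-0.630

r = Cov(u,v) / (s_u · s_v) = -143.74 / (9.83 × 23.21)
  = -143.74 / 228.1543 ≈ -0.630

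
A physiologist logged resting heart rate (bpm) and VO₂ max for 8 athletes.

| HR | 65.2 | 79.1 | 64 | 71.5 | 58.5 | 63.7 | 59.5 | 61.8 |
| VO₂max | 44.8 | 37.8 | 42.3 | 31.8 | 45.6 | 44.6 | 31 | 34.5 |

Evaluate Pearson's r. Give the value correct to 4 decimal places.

n = 8, Σx = 523.3, Σy = 312.4, Σx² = 34555.53, Σy² = 12456.18, Σxy = 20377.06
nΣxy − ΣxΣy = 163016.48 − 163478.92 = -462.44
nΣx² − (Σx)² = 276444.24 − 273842.89 = 2601.35; nΣy² − (Σy)² = 99649.44 − 97593.76 = 2055.68
r = -462.44 / √(2601.35 × 2055.68) = -462.44 / 2312.4755 ≈ -0.2000

-0.2000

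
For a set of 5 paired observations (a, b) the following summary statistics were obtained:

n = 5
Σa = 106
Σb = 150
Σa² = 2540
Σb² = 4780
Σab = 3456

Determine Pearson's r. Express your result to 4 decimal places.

r = (nΣab − ΣaΣb) / √[(nΣa² − (Σa)²)(nΣb² − (Σb)²)]
Numerator: 5×3456 − 106×150 = 1380
Denominator: √[(12700 − 11236)(23900 − 22500)] = √[1464 × 1400] = 1431.6424
r = 1380 / 1431.6424 ≈ 0.9639

0.9639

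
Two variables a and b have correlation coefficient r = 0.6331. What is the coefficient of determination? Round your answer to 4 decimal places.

r² = (0.6331)² = 0.4008

0.4008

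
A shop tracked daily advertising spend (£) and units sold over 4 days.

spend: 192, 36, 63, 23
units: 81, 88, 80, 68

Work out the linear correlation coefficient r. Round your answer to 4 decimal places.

0.2278

n = 4, Σx = 314, Σy = 317, Σx² = 42658, Σy² = 25329, Σxy = 25324
nΣxy − ΣxΣy = 101296 − 99538 = 1758
nΣx² − (Σx)² = 170632 − 98596 = 72036; nΣy² − (Σy)² = 101316 − 100489 = 827
r = 1758 / √(72036 × 827) = 1758 / 7718.4048 ≈ 0.2278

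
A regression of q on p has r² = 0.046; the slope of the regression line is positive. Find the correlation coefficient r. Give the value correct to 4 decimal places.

0.2145

|r| = √0.046 = 0.2145
The association is positive, so r = 0.2145.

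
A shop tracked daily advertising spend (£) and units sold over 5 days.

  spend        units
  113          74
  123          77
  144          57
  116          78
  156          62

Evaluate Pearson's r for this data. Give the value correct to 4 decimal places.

-0.8677

n = 5, Σx = 652, Σy = 348, Σx² = 86426, Σy² = 24582, Σxy = 44761
nΣxy − ΣxΣy = 223805 − 226896 = -3091
nΣx² − (Σx)² = 432130 − 425104 = 7026; nΣy² − (Σy)² = 122910 − 121104 = 1806
r = -3091 / √(7026 × 1806) = -3091 / 3562.1561 ≈ -0.8677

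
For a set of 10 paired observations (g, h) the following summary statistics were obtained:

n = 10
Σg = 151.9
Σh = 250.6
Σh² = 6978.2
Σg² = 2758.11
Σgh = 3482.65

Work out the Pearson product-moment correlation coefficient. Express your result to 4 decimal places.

r = (nΣgh − ΣgΣh) / √[(nΣg² − (Σg)²)(nΣh² − (Σh)²)]
Numerator: 10×3482.65 − 151.9×250.6 = -3239.64
Denominator: √[(27581.1 − 23073.61)(69782 − 62800.36)] = √[4507.49 × 6981.64] = 5609.7836
r = -3239.64 / 5609.7836 ≈ -0.5775

-0.5775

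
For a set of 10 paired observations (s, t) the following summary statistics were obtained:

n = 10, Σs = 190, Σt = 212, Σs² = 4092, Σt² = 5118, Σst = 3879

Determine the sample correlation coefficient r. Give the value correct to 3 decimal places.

-0.272

r = (nΣst − ΣsΣt) / √[(nΣs² − (Σs)²)(nΣt² − (Σt)²)]
Numerator: 10×3879 − 190×212 = -1490
Denominator: √[(40920 − 36100)(51180 − 44944)] = √[4820 × 6236] = 5482.4739
r = -1490 / 5482.4739 ≈ -0.272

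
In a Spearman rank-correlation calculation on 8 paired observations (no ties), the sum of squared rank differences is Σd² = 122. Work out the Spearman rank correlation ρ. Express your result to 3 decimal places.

ρ = 1 − 6Σd² / [n(n²−1)] = 1 − 6×122 / (8×63)
  = 1 − 732/504 = 1 − 1.4524 ≈ -0.452

-0.452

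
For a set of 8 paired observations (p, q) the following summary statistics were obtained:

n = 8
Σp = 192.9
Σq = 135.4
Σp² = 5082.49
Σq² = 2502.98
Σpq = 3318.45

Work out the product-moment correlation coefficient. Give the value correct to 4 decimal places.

0.1776

r = (nΣpq − ΣpΣq) / √[(nΣp² − (Σp)²)(nΣq² − (Σq)²)]
Numerator: 8×3318.45 − 192.9×135.4 = 428.94
Denominator: √[(40659.92 − 37210.41)(20023.84 − 18333.16)] = √[3449.51 × 1690.68] = 2414.9571
r = 428.94 / 2414.9571 ≈ 0.1776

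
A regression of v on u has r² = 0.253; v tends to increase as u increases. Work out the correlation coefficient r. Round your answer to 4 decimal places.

0.5030

|r| = √0.253 = 0.5030
The association is positive, so r = 0.5030.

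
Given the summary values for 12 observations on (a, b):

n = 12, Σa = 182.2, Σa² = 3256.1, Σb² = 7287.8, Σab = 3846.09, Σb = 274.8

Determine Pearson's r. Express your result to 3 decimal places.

-0.467

r = (nΣab − ΣaΣb) / √[(nΣa² − (Σa)²)(nΣb² − (Σb)²)]
Numerator: 12×3846.09 − 182.2×274.8 = -3915.48
Denominator: √[(39073.2 − 33196.84)(87453.6 − 75515.04)] = √[5876.36 × 11938.56] = 8375.8747
r = -3915.48 / 8375.8747 ≈ -0.467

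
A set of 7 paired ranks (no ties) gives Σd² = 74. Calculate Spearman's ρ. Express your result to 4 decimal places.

ρ = 1 − 6Σd² / [n(n²−1)] = 1 − 6×74 / (7×48)
  = 1 − 444/336 = 1 − 1.32143 ≈ -0.3214

-0.3214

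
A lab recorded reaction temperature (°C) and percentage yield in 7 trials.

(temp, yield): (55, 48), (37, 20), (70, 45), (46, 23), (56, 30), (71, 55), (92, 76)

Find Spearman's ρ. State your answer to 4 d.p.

0.8929

Rank temp: 3, 1, 5, 2, 4, 6, 7
Rank yield: 5, 1, 4, 2, 3, 6, 7
d = rank(temp) − rank(yield): -2, 0, 1, 0, 1, 0, 0; Σd² = 6
ρ = 1 − 6Σd² / [n(n²−1)] = 1 − 6×6 / (7×48) = 1 − 36/336 ≈ 0.8929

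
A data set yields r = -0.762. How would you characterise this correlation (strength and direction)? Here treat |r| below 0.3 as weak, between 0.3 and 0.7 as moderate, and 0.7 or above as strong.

r = -0.762 < 0 so the relationship is negative.
|r| = 0.762, which falls in the strong range.

strong negative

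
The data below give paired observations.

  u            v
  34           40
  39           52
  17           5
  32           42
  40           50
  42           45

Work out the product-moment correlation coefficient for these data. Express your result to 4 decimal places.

0.9510

n = 6, Σu = 204, Σv = 234, Σu² = 7354, Σv² = 10618, Σuv = 8707
nΣuv − ΣuΣv = 52242 − 47736 = 4506
nΣu² − (Σu)² = 44124 − 41616 = 2508; nΣv² − (Σv)² = 63708 − 54756 = 8952
r = 4506 / √(2508 × 8952) = 4506 / 4738.3136 ≈ 0.9510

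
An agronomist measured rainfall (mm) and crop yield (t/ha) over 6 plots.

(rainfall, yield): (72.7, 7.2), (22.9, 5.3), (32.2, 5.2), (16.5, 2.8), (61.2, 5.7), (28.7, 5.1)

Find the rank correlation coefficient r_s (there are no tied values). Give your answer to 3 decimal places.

0.829

Rank rainfall: 6, 2, 4, 1, 5, 3
Rank yield: 6, 4, 3, 1, 5, 2
d = rank(rainfall) − rank(yield): 0, -2, 1, 0, 0, 1; Σd² = 6
ρ = 1 − 6Σd² / [n(n²−1)] = 1 − 6×6 / (6×35) = 1 − 36/210 ≈ 0.829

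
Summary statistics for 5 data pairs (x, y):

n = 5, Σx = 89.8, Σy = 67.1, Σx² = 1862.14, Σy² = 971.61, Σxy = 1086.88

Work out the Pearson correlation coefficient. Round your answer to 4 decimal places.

-0.8879

r = (nΣxy − ΣxΣy) / √[(nΣx² − (Σx)²)(nΣy² − (Σy)²)]
Numerator: 5×1086.88 − 89.8×67.1 = -591.18
Denominator: √[(9310.7 − 8064.04)(4858.05 − 4502.41)] = √[1246.66 × 355.64] = 665.8545
r = -591.18 / 665.8545 ≈ -0.8879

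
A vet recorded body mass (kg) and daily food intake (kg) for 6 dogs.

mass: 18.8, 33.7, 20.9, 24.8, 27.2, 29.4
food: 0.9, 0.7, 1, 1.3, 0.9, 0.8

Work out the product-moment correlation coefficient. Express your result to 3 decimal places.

n = 6, Σx = 154.8, Σy = 5.6, Σx² = 4145.18, Σy² = 5.44, Σxy = 141.65
nΣxy − ΣxΣy = 849.9 − 866.88 = -16.98
nΣx² − (Σx)² = 24871.08 − 23963.04 = 908.04; nΣy² − (Σy)² = 32.64 − 31.36 = 1.28
r = -16.98 / √(908.04 × 1.28) = -16.98 / 34.0924 ≈ -0.498

-0.498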